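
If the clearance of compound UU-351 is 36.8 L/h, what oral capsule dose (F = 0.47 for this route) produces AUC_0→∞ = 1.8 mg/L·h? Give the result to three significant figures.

Dose = CL × AUC_0→∞ / F
     = 36.8 × 1.8 / 0.47 = 140.936 mg

Dose = 141 mg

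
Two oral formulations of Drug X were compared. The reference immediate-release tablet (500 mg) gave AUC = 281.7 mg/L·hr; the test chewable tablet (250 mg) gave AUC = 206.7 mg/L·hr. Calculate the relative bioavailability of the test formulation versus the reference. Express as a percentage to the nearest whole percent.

F_rel = (AUC_test/D_test) / (AUC_ref/D_ref)
      = (206.7/250) / (281.7/500)
      = 0.8268 / 0.5634 = 1.4675 = 146.75%

F_rel = 147%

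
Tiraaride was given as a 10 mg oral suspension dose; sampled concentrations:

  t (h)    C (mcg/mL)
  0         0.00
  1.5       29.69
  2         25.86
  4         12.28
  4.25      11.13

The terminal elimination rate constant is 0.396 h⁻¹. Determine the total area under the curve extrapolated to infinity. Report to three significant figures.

AUC = 105 mcg/mL·h

Trapezoidal AUC_0→4.25:
  [0→1.5]: (0.00+29.69)/2 × 1.5 = 22.2675
  [1.5→2]: (29.69+25.86)/2 × 0.5 = 13.8875
  [2→4]: (25.86+12.28)/2 × 2 = 38.14
  [4→4.25]: (12.28+11.13)/2 × 0.25 = 2.92625
  Sum = 77.22125 mcg/mL·h
Extrapolated tail: C_last / k_e = 11.13 / 0.396 = 28.106
AUC_0→∞ = 77.22125 + 28.106 = 105.32725 mcg/mL·h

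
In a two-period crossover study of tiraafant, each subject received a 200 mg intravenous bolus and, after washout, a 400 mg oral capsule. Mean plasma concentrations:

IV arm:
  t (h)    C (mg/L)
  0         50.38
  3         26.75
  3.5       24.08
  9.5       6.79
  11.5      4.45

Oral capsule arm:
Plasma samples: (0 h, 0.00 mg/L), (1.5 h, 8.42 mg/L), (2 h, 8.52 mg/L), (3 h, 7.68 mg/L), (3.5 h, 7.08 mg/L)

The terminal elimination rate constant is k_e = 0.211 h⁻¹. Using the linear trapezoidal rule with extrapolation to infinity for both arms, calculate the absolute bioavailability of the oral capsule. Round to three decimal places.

Trapezoidal AUC_0→11.5 (IV):
  [0→3]: (50.38+26.75)/2 × 3 = 115.695
  [3→3.5]: (26.75+24.08)/2 × 0.5 = 12.7075
  [3.5→9.5]: (24.08+6.79)/2 × 6 = 92.61
  [9.5→11.5]: (6.79+4.45)/2 × 2 = 11.24
  Sum = 232.2525 mg/L·h
IV tail: 4.45/0.211 = 21.090; AUC_iv,0→∞ = 232.2525 + 21.090 = 253.3425 mg/L·h
Trapezoidal AUC_0→3.5 (oral capsule):
  [0→1.5]: (0.00+8.42)/2 × 1.5 = 6.315
  [1.5→2]: (8.42+8.52)/2 × 0.5 = 4.235
  [2→3]: (8.52+7.68)/2 × 1 = 8.1
  [3→3.5]: (7.68+7.08)/2 × 0.5 = 3.69
  Sum = 22.34 mg/L·h
oral capsule tail: 7.08/0.211 = 33.555; AUC_ev,0→∞ = 22.34 + 33.555 = 55.895 mg/L·h
F = (AUC_ev/D_ev)/(AUC_iv/D_iv) = (55.895/400)/(253.3425/200) = 0.1397375/1.2667125 = 0.1103

F = 0.110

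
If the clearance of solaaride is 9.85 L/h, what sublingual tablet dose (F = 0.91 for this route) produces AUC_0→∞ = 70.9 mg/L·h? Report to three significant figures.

Dose = CL × AUC_0→∞ / F
     = 9.85 × 70.9 / 0.91 = 767.434 mg

Dose = 767 mg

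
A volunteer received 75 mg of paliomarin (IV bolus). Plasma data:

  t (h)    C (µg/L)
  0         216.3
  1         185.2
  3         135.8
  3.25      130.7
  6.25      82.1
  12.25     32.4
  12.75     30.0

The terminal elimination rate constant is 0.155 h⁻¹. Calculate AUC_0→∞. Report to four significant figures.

AUC = 1427 µg/L·h

Trapezoidal AUC_0→12.75:
  [0→1]: (216.3+185.2)/2 × 1 = 200.75
  [1→3]: (185.2+135.8)/2 × 2 = 321.0
  [3→3.25]: (135.8+130.7)/2 × 0.25 = 33.3125
  [3.25→6.25]: (130.7+82.1)/2 × 3 = 319.2
  [6.25→12.25]: (82.1+32.4)/2 × 6 = 343.5
  [12.25→12.75]: (32.4+30.0)/2 × 0.5 = 15.6
  Sum = 1233.3625 µg/L·h
Extrapolated tail: C_last / k_e = 30.0 / 0.155 = 193.548
AUC_0→∞ = 1233.3625 + 193.548 = 1426.9105 µg/L·h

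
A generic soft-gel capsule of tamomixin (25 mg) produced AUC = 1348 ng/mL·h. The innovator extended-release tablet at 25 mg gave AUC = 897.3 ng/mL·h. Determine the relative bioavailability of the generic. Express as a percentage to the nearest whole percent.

F_rel = 150%

F_rel = (AUC_test/D_test) / (AUC_ref/D_ref)
      = (1348/25) / (897.3/25)
      = 53.92 / 35.892 = 1.5023 = 150.23%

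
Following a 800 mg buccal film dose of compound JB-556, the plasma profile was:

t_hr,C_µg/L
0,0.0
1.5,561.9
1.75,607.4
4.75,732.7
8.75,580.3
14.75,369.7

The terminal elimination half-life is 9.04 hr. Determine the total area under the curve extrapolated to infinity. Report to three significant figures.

AUC = 12900 µg/L·hr

Trapezoidal AUC_0→14.75:
  [0→1.5]: (0.0+561.9)/2 × 1.5 = 421.425
  [1.5→1.75]: (561.9+607.4)/2 × 0.25 = 146.1625
  [1.75→4.75]: (607.4+732.7)/2 × 3 = 2010.15
  [4.75→8.75]: (732.7+580.3)/2 × 4 = 2626.0
  [8.75→14.75]: (580.3+369.7)/2 × 6 = 2850.0
  Sum = 8053.7375 µg/L·hr
k_e = ln2 / t½ = 0.693147 / 9.04 = 0.0767 hr^-1
Extrapolated tail: C_last / k_e = 369.7 / 0.0767 = 4820.078
AUC_0→∞ = 8053.7375 + 4820.078 = 12873.8155 µg/L·hr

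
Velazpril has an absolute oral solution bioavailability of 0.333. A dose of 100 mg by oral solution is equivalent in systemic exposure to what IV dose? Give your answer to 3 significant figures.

D_iv = 33.3 mg

Systemic exposure from an extravascular dose = F × D_ev, so the equivalent IV dose is F × D_ev.
D_iv = F × D_ev = 0.333 × 100 = 33.3 mg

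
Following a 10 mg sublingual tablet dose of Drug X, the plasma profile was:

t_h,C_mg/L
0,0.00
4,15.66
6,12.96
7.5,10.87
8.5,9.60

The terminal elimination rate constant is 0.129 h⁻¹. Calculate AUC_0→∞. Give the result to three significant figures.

AUC = 162 mg/L·h

Trapezoidal AUC_0→8.5:
  [0→4]: (0.00+15.66)/2 × 4 = 31.32
  [4→6]: (15.66+12.96)/2 × 2 = 28.62
  [6→7.5]: (12.96+10.87)/2 × 1.5 = 17.8725
  [7.5→8.5]: (10.87+9.60)/2 × 1 = 10.235
  Sum = 88.0475 mg/L·h
Extrapolated tail: C_last / k_e = 9.60 / 0.129 = 74.419
AUC_0→∞ = 88.0475 + 74.419 = 162.4665 mg/L·h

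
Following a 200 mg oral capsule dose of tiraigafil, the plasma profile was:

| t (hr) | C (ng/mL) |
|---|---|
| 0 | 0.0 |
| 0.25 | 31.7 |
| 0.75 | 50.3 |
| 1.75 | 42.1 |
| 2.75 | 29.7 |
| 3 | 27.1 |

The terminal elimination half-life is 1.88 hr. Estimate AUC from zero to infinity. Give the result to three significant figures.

Trapezoidal AUC_0→3:
  [0→0.25]: (0.0+31.7)/2 × 0.25 = 3.9625
  [0.25→0.75]: (31.7+50.3)/2 × 0.5 = 20.5
  [0.75→1.75]: (50.3+42.1)/2 × 1 = 46.2
  [1.75→2.75]: (42.1+29.7)/2 × 1 = 35.9
  [2.75→3]: (29.7+27.1)/2 × 0.25 = 7.1
  Sum = 113.6625 ng/mL·hr
k_e = ln2 / t½ = 0.693147 / 1.88 = 0.3687 hr^-1
Extrapolated tail: C_last / k_e = 27.1 / 0.3687 = 73.501
AUC_0→∞ = 113.6625 + 73.501 = 187.1635 ng/mL·hr

AUC = 187 ng/mL·hr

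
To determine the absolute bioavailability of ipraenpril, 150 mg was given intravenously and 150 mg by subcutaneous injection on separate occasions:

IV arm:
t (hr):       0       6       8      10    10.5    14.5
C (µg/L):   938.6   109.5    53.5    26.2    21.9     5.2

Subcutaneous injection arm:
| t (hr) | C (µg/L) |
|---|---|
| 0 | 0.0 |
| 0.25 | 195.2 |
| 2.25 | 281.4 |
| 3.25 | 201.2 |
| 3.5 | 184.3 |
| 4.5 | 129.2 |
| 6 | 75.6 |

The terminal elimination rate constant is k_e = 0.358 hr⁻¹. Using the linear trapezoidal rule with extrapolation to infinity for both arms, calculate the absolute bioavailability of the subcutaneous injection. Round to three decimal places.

F = 0.378

Trapezoidal AUC_0→14.5 (IV):
  [0→6]: (938.6+109.5)/2 × 6 = 3144.3
  [6→8]: (109.5+53.5)/2 × 2 = 163.0
  [8→10]: (53.5+26.2)/2 × 2 = 79.7
  [10→10.5]: (26.2+21.9)/2 × 0.5 = 12.025
  [10.5→14.5]: (21.9+5.2)/2 × 4 = 54.2
  Sum = 3453.225 µg/L·hr
IV tail: 5.2/0.358 = 14.525; AUC_iv,0→∞ = 3453.225 + 14.525 = 3467.75 µg/L·hr
Trapezoidal AUC_0→6 (subcutaneous injection):
  [0→0.25]: (0.0+195.2)/2 × 0.25 = 24.4
  [0.25→2.25]: (195.2+281.4)/2 × 2 = 476.6
  [2.25→3.25]: (281.4+201.2)/2 × 1 = 241.3
  [3.25→3.5]: (201.2+184.3)/2 × 0.25 = 48.1875
  [3.5→4.5]: (184.3+129.2)/2 × 1 = 156.75
  [4.5→6]: (129.2+75.6)/2 × 1.5 = 153.6
  Sum = 1100.8375 µg/L·hr
subcutaneous injection tail: 75.6/0.358 = 211.173; AUC_ev,0→∞ = 1100.8375 + 211.173 = 1312.0105 µg/L·hr
F = (AUC_ev/D_ev)/(AUC_iv/D_iv) = (1312.0105/150)/(3467.75/150) = 8.74674/23.1183 = 0.3783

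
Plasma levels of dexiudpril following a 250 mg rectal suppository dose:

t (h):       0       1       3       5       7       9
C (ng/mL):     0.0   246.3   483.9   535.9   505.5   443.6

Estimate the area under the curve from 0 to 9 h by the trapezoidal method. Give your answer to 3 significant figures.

AUC = 3860 ng/mL·h

Trapezoidal AUC_0→9:
  [0→1]: (0.0+246.3)/2 × 1 = 123.15
  [1→3]: (246.3+483.9)/2 × 2 = 730.2
  [3→5]: (483.9+535.9)/2 × 2 = 1019.8
  [5→7]: (535.9+505.5)/2 × 2 = 1041.4
  [7→9]: (505.5+443.6)/2 × 2 = 949.1
  Sum = 3863.65 ng/mL·h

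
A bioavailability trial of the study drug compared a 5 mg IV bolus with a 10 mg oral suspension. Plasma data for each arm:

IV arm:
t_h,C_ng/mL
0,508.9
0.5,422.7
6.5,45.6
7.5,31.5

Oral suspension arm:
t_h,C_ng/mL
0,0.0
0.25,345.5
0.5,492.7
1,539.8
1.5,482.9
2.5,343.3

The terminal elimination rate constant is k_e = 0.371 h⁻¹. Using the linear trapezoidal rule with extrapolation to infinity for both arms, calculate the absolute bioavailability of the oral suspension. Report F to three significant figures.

F = 0.568

Trapezoidal AUC_0→7.5 (IV):
  [0→0.5]: (508.9+422.7)/2 × 0.5 = 232.9
  [0.5→6.5]: (422.7+45.6)/2 × 6 = 1404.9
  [6.5→7.5]: (45.6+31.5)/2 × 1 = 38.55
  Sum = 1676.35 ng/mL·h
IV tail: 31.5/0.371 = 84.906; AUC_iv,0→∞ = 1676.35 + 84.906 = 1761.256 ng/mL·h
Trapezoidal AUC_0→2.5 (oral suspension):
  [0→0.25]: (0.0+345.5)/2 × 0.25 = 43.1875
  [0.25→0.5]: (345.5+492.7)/2 × 0.25 = 104.775
  [0.5→1]: (492.7+539.8)/2 × 0.5 = 258.125
  [1→1.5]: (539.8+482.9)/2 × 0.5 = 255.675
  [1.5→2.5]: (482.9+343.3)/2 × 1 = 413.1
  Sum = 1074.8625 ng/mL·h
oral suspension tail: 343.3/0.371 = 925.337; AUC_ev,0→∞ = 1074.8625 + 925.337 = 2000.1995 ng/mL·h
F = (AUC_ev/D_ev)/(AUC_iv/D_iv) = (2000.1995/10)/(1761.256/5) = 200.01995/352.2512 = 0.5678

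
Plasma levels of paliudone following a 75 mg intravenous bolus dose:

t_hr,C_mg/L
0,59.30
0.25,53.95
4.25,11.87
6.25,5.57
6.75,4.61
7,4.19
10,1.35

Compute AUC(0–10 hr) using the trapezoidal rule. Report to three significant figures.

AUC = 175 mg/L·hr

Trapezoidal AUC_0→10:
  [0→0.25]: (59.30+53.95)/2 × 0.25 = 14.15625
  [0.25→4.25]: (53.95+11.87)/2 × 4 = 131.64
  [4.25→6.25]: (11.87+5.57)/2 × 2 = 17.44
  [6.25→6.75]: (5.57+4.61)/2 × 0.5 = 2.545
  [6.75→7]: (4.61+4.19)/2 × 0.25 = 1.1
  [7→10]: (4.19+1.35)/2 × 3 = 8.31
  Sum = 175.19125 mg/L·hr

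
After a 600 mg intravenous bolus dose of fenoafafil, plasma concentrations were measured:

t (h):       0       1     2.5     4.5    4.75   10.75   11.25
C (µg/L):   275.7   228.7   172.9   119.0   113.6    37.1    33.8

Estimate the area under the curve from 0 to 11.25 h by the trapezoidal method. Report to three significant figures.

AUC = 1340 µg/L·h

Trapezoidal AUC_0→11.25:
  [0→1]: (275.7+228.7)/2 × 1 = 252.2
  [1→2.5]: (228.7+172.9)/2 × 1.5 = 301.2
  [2.5→4.5]: (172.9+119.0)/2 × 2 = 291.9
  [4.5→4.75]: (119.0+113.6)/2 × 0.25 = 29.075
  [4.75→10.75]: (113.6+37.1)/2 × 6 = 452.1
  [10.75→11.25]: (37.1+33.8)/2 × 0.5 = 17.725
  Sum = 1344.2 µg/L·h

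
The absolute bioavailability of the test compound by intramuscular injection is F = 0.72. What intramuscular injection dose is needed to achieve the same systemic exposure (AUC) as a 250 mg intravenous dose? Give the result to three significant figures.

D_intramuscular = 347 mg

For equal systemic exposure: F × D_ev = D_iv
D_ev = D_iv / F = 250 / 0.72 = 347.222 mg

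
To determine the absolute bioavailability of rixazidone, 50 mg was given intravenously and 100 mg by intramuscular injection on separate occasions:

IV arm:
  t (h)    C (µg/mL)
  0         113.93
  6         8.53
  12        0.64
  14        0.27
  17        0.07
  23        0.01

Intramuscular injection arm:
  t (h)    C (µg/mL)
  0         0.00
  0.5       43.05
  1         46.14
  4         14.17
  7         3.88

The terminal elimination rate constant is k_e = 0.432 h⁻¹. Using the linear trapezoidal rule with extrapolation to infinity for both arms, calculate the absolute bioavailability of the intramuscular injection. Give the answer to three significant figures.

F = 0.201

Trapezoidal AUC_0→23 (IV):
  [0→6]: (113.93+8.53)/2 × 6 = 367.38
  [6→12]: (8.53+0.64)/2 × 6 = 27.51
  [12→14]: (0.64+0.27)/2 × 2 = 0.91
  [14→17]: (0.27+0.07)/2 × 3 = 0.51
  [17→23]: (0.07+0.01)/2 × 6 = 0.24
  Sum = 396.55 µg/mL·h
IV tail: 0.01/0.432 = 0.023; AUC_iv,0→∞ = 396.55 + 0.023 = 396.573 µg/mL·h
Trapezoidal AUC_0→7 (intramuscular injection):
  [0→0.5]: (0.00+43.05)/2 × 0.5 = 10.7625
  [0.5→1]: (43.05+46.14)/2 × 0.5 = 22.2975
  [1→4]: (46.14+14.17)/2 × 3 = 90.465
  [4→7]: (14.17+3.88)/2 × 3 = 27.075
  Sum = 150.6 µg/mL·h
intramuscular injection tail: 3.88/0.432 = 8.981; AUC_ev,0→∞ = 150.6 + 8.981 = 159.581 µg/mL·h
F = (AUC_ev/D_ev)/(AUC_iv/D_iv) = (159.581/100)/(396.573/50) = 1.59581/7.93146 = 0.2012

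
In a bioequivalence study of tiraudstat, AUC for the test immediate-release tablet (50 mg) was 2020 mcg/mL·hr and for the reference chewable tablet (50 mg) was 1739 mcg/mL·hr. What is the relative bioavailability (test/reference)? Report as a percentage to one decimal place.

F_rel = (AUC_test/D_test) / (AUC_ref/D_ref)
      = (2020/50) / (1739/50)
      = 40.4 / 34.78 = 1.1616 = 116.16%

F_rel = 116.2%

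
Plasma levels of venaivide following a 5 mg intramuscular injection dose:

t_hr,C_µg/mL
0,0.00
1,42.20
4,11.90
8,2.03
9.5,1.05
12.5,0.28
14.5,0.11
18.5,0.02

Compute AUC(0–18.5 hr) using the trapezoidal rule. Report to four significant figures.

Trapezoidal AUC_0→18.5:
  [0→1]: (0.00+42.20)/2 × 1 = 21.1
  [1→4]: (42.20+11.90)/2 × 3 = 81.15
  [4→8]: (11.90+2.03)/2 × 4 = 27.86
  [8→9.5]: (2.03+1.05)/2 × 1.5 = 2.31
  [9.5→12.5]: (1.05+0.28)/2 × 3 = 1.995
  [12.5→14.5]: (0.28+0.11)/2 × 2 = 0.39
  [14.5→18.5]: (0.11+0.02)/2 × 4 = 0.26
  Sum = 135.065 µg/mL·hr

AUC = 135.1 µg/mL·hr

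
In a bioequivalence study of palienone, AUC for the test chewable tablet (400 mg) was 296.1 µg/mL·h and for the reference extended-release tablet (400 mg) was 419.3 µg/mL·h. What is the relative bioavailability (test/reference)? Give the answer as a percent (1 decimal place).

F_rel = (AUC_test/D_test) / (AUC_ref/D_ref)
      = (296.1/400) / (419.3/400)
      = 0.74025 / 1.04825 = 0.7062 = 70.62%

F_rel = 70.6%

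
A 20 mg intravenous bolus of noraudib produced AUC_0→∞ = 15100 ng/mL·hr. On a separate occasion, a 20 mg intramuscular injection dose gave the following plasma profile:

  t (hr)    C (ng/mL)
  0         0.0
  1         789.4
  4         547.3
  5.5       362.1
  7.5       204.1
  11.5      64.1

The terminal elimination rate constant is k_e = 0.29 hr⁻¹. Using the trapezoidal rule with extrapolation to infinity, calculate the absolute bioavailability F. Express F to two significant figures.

Trapezoidal AUC_0→11.5 (intramuscular injection):
  [0→1]: (0.0+789.4)/2 × 1 = 394.7
  [1→4]: (789.4+547.3)/2 × 3 = 2005.05
  [4→5.5]: (547.3+362.1)/2 × 1.5 = 682.05
  [5.5→7.5]: (362.1+204.1)/2 × 2 = 566.2
  [7.5→11.5]: (204.1+64.1)/2 × 4 = 536.4
  Sum = 4184.4 ng/mL·hr
Tail: C_last/k_e = 64.1/0.29 = 221.034
AUC_0→∞ (intramuscular injection) = 4184.4 + 221.034 = 4405.434 ng/mL·hr
F = (AUC_ev/D_ev)/(AUC_iv/D_iv) = (4405.434/20)/(15100/20) = 220.2717/755 = 0.2918

F = 0.29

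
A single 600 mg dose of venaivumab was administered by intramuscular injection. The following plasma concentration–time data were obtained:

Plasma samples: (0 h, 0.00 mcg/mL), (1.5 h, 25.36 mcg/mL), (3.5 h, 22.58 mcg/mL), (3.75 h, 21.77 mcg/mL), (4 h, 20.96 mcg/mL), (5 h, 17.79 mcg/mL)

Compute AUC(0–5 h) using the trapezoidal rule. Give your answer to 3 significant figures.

Trapezoidal AUC_0→5:
  [0→1.5]: (0.00+25.36)/2 × 1.5 = 19.02
  [1.5→3.5]: (25.36+22.58)/2 × 2 = 47.94
  [3.5→3.75]: (22.58+21.77)/2 × 0.25 = 5.54375
  [3.75→4]: (21.77+20.96)/2 × 0.25 = 5.34125
  [4→5]: (20.96+17.79)/2 × 1 = 19.375
  Sum = 97.22 mcg/mL·h

AUC = 97.2 mcg/mL·h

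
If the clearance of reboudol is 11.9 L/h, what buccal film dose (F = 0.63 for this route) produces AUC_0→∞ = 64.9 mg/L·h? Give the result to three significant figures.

Dose = CL × AUC_0→∞ / F
     = 11.9 × 64.9 / 0.63 = 1225.89 mg

Dose = 1230 mg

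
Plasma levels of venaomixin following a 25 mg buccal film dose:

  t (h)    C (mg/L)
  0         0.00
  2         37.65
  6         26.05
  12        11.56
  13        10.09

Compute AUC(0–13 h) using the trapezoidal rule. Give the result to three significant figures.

Trapezoidal AUC_0→13:
  [0→2]: (0.00+37.65)/2 × 2 = 37.65
  [2→6]: (37.65+26.05)/2 × 4 = 127.4
  [6→12]: (26.05+11.56)/2 × 6 = 112.83
  [12→13]: (11.56+10.09)/2 × 1 = 10.825
  Sum = 288.705 mg/L·h

AUC = 289 mg/L·h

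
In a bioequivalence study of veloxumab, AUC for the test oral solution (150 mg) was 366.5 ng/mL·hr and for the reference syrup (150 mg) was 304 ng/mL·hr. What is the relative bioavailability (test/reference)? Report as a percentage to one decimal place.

F_rel = (AUC_test/D_test) / (AUC_ref/D_ref)
      = (366.5/150) / (304/150)
      = 2.44333 / 2.02667 = 1.2056 = 120.56%

F_rel = 120.6%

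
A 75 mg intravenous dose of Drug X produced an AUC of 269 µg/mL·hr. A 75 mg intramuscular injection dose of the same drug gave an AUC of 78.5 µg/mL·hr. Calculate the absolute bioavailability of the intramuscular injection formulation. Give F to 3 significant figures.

F = (AUC_ev / D_ev) / (AUC_iv / D_iv)
  = (78.5/75) / (269/75)
  = 1.04667 / 3.58667 = 0.2918

F = 0.292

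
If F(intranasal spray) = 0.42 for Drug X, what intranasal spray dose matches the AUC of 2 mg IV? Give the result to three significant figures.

For equal systemic exposure: F × D_ev = D_iv
D_ev = D_iv / F = 2 / 0.42 = 4.7619 mg

D_intranasal = 4.76 mg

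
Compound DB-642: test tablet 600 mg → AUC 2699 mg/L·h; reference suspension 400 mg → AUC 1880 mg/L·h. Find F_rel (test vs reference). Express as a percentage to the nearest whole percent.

F_rel = 96%

F_rel = (AUC_test/D_test) / (AUC_ref/D_ref)
      = (2699/600) / (1880/400)
      = 4.49833 / 4.7 = 0.9571 = 95.71%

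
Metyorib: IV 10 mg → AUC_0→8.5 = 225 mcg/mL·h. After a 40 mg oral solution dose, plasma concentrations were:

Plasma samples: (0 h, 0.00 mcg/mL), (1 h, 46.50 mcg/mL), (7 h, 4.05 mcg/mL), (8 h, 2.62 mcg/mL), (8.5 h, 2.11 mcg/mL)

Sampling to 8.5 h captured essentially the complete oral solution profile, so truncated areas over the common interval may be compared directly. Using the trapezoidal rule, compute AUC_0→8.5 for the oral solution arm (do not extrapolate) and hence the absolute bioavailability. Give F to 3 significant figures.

F = 0.199

Trapezoidal AUC_0→8.5 (oral solution):
  [0→1]: (0.00+46.50)/2 × 1 = 23.25
  [1→7]: (46.50+4.05)/2 × 6 = 151.65
  [7→8]: (4.05+2.62)/2 × 1 = 3.335
  [8→8.5]: (2.62+2.11)/2 × 0.5 = 1.1825
  Sum = 179.4175 mcg/mL·h
F = (AUC_ev/D_ev)/(AUC_iv/D_iv) = (179.4175/40)/(225/10) = 4.4854375/22.5 = 0.1994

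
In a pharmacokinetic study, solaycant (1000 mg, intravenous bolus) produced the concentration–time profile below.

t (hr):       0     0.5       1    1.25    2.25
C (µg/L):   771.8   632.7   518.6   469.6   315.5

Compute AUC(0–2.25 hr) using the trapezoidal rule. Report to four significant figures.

AUC = 1155 µg/L·hr

Trapezoidal AUC_0→2.25:
  [0→0.5]: (771.8+632.7)/2 × 0.5 = 351.125
  [0.5→1]: (632.7+518.6)/2 × 0.5 = 287.825
  [1→1.25]: (518.6+469.6)/2 × 0.25 = 123.525
  [1.25→2.25]: (469.6+315.5)/2 × 1 = 392.55
  Sum = 1155.025 µg/L·hr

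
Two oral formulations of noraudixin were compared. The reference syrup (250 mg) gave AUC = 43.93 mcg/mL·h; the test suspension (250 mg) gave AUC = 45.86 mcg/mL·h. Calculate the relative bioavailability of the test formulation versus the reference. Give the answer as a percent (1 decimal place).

F_rel = 104.4%

F_rel = (AUC_test/D_test) / (AUC_ref/D_ref)
      = (45.86/250) / (43.93/250)
      = 0.18344 / 0.17572 = 1.0439 = 104.39%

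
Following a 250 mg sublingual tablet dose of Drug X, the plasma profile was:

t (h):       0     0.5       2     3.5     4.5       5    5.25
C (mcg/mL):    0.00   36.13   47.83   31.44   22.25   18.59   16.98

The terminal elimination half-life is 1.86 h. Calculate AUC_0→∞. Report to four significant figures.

Trapezoidal AUC_0→5.25:
  [0→0.5]: (0.00+36.13)/2 × 0.5 = 9.0325
  [0.5→2]: (36.13+47.83)/2 × 1.5 = 62.97
  [2→3.5]: (47.83+31.44)/2 × 1.5 = 59.4525
  [3.5→4.5]: (31.44+22.25)/2 × 1 = 26.845
  [4.5→5]: (22.25+18.59)/2 × 0.5 = 10.21
  [5→5.25]: (18.59+16.98)/2 × 0.25 = 4.44625
  Sum = 172.95625 mcg/mL·h
k_e = ln2 / t½ = 0.693147 / 1.86 = 0.3727 h^-1
Extrapolated tail: C_last / k_e = 16.98 / 0.3727 = 45.559
AUC_0→∞ = 172.95625 + 45.559 = 218.51525 mcg/mL·h

AUC = 218.5 mcg/mL·h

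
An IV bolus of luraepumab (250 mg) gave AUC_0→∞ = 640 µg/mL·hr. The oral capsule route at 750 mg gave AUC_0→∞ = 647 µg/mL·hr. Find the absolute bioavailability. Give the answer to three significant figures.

F = (AUC_ev / D_ev) / (AUC_iv / D_iv)
  = (647/750) / (640/250)
  = 0.862667 / 2.56 = 0.3370

F = 0.337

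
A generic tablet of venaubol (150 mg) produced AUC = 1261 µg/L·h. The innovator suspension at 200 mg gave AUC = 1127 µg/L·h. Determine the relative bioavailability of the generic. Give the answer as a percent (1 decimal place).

F_rel = 149.2%

F_rel = (AUC_test/D_test) / (AUC_ref/D_ref)
      = (1261/150) / (1127/200)
      = 8.40667 / 5.635 = 1.4919 = 149.19%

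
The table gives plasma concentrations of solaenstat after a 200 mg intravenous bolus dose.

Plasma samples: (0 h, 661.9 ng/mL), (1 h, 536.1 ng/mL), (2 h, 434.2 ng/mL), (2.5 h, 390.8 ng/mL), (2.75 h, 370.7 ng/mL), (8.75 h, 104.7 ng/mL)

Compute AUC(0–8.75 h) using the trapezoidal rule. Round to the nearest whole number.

AUC = 2812 ng/mL·h

Trapezoidal AUC_0→8.75:
  [0→1]: (661.9+536.1)/2 × 1 = 599.0
  [1→2]: (536.1+434.2)/2 × 1 = 485.15
  [2→2.5]: (434.2+390.8)/2 × 0.5 = 206.25
  [2.5→2.75]: (390.8+370.7)/2 × 0.25 = 95.1875
  [2.75→8.75]: (370.7+104.7)/2 × 6 = 1426.2
  Sum = 2811.7875 ng/mL·h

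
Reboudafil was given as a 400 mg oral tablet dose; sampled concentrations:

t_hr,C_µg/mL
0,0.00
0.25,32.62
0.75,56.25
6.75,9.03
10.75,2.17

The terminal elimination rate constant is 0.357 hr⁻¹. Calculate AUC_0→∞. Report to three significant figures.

AUC = 251 µg/mL·hr

Trapezoidal AUC_0→10.75:
  [0→0.25]: (0.00+32.62)/2 × 0.25 = 4.0775
  [0.25→0.75]: (32.62+56.25)/2 × 0.5 = 22.2175
  [0.75→6.75]: (56.25+9.03)/2 × 6 = 195.84
  [6.75→10.75]: (9.03+2.17)/2 × 4 = 22.4
  Sum = 244.535 µg/mL·hr
Extrapolated tail: C_last / k_e = 2.17 / 0.357 = 6.078
AUC_0→∞ = 244.535 + 6.078 = 250.613 µg/mL·hr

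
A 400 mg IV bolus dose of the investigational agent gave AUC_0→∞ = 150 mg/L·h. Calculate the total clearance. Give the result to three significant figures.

CL = Dose_iv / AUC_0→∞
   = 400 / 150 = 2.66667 L/h

CL = 2.67 L/h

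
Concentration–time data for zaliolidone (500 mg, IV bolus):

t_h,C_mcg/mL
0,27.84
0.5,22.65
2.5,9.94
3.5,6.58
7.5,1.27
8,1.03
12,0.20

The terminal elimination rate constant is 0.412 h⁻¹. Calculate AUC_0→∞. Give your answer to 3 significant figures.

Trapezoidal AUC_0→12:
  [0→0.5]: (27.84+22.65)/2 × 0.5 = 12.6225
  [0.5→2.5]: (22.65+9.94)/2 × 2 = 32.59
  [2.5→3.5]: (9.94+6.58)/2 × 1 = 8.26
  [3.5→7.5]: (6.58+1.27)/2 × 4 = 15.7
  [7.5→8]: (1.27+1.03)/2 × 0.5 = 0.575
  [8→12]: (1.03+0.20)/2 × 4 = 2.46
  Sum = 72.2075 mcg/mL·h
Extrapolated tail: C_last / k_e = 0.20 / 0.412 = 0.485
AUC_0→∞ = 72.2075 + 0.485 = 72.6925 mcg/mL·h

AUC = 72.7 mcg/mL·h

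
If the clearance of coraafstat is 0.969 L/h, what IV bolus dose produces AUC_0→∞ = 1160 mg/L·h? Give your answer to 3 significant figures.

Dose_iv = CL × AUC_0→∞
     = 0.969 × 1160 = 1124.04 mg

Dose = 1120 mg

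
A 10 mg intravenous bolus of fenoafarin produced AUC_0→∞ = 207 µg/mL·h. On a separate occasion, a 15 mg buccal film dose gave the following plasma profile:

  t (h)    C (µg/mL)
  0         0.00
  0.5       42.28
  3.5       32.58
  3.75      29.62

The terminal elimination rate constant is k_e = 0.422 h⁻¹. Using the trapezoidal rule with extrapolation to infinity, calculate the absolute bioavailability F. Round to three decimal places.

Trapezoidal AUC_0→3.75 (buccal film):
  [0→0.5]: (0.00+42.28)/2 × 0.5 = 10.57
  [0.5→3.5]: (42.28+32.58)/2 × 3 = 112.29
  [3.5→3.75]: (32.58+29.62)/2 × 0.25 = 7.775
  Sum = 130.635 µg/mL·h
Tail: C_last/k_e = 29.62/0.422 = 70.190
AUC_0→∞ (buccal film) = 130.635 + 70.190 = 200.825 µg/mL·h
F = (AUC_ev/D_ev)/(AUC_iv/D_iv) = (200.825/15)/(207/10) = 13.3883/20.7 = 0.6468

F = 0.647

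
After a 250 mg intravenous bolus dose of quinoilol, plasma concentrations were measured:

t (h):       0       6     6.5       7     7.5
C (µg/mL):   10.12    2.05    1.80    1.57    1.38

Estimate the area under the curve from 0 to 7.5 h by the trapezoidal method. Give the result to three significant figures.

AUC = 39.1 µg/mL·h

Trapezoidal AUC_0→7.5:
  [0→6]: (10.12+2.05)/2 × 6 = 36.51
  [6→6.5]: (2.05+1.80)/2 × 0.5 = 0.9625
  [6.5→7]: (1.80+1.57)/2 × 0.5 = 0.8425
  [7→7.5]: (1.57+1.38)/2 × 0.5 = 0.7375
  Sum = 39.0525 µg/mL·h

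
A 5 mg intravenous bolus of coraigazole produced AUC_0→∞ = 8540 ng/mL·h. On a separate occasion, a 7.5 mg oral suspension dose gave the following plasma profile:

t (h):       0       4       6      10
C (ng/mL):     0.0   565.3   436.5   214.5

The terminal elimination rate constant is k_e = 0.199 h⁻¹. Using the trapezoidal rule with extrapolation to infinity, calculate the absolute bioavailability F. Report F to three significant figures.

F = 0.352

Trapezoidal AUC_0→10 (oral suspension):
  [0→4]: (0.0+565.3)/2 × 4 = 1130.6
  [4→6]: (565.3+436.5)/2 × 2 = 1001.8
  [6→10]: (436.5+214.5)/2 × 4 = 1302.0
  Sum = 3434.4 ng/mL·h
Tail: C_last/k_e = 214.5/0.199 = 1077.889
AUC_0→∞ (oral suspension) = 3434.4 + 1077.889 = 4512.289 ng/mL·h
F = (AUC_ev/D_ev)/(AUC_iv/D_iv) = (4512.289/7.5)/(8540/5) = 601.639/1708 = 0.3522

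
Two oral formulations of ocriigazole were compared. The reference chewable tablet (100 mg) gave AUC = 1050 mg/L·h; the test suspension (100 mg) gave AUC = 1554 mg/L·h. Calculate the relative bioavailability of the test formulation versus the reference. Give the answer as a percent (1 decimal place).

F_rel = 148.0%

F_rel = (AUC_test/D_test) / (AUC_ref/D_ref)
      = (1554/100) / (1050/100)
      = 15.54 / 10.5 = 1.4800 = 148.00%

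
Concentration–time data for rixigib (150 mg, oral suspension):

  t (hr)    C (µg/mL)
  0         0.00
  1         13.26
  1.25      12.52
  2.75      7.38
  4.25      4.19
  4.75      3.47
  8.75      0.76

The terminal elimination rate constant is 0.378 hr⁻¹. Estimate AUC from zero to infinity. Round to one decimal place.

Trapezoidal AUC_0→8.75:
  [0→1]: (0.00+13.26)/2 × 1 = 6.63
  [1→1.25]: (13.26+12.52)/2 × 0.25 = 3.2225
  [1.25→2.75]: (12.52+7.38)/2 × 1.5 = 14.925
  [2.75→4.25]: (7.38+4.19)/2 × 1.5 = 8.6775
  [4.25→4.75]: (4.19+3.47)/2 × 0.5 = 1.915
  [4.75→8.75]: (3.47+0.76)/2 × 4 = 8.46
  Sum = 43.83 µg/mL·hr
Extrapolated tail: C_last / k_e = 0.76 / 0.378 = 2.011
AUC_0→∞ = 43.83 + 2.011 = 45.841 µg/mL·hr

AUC = 45.8 µg/mL·hr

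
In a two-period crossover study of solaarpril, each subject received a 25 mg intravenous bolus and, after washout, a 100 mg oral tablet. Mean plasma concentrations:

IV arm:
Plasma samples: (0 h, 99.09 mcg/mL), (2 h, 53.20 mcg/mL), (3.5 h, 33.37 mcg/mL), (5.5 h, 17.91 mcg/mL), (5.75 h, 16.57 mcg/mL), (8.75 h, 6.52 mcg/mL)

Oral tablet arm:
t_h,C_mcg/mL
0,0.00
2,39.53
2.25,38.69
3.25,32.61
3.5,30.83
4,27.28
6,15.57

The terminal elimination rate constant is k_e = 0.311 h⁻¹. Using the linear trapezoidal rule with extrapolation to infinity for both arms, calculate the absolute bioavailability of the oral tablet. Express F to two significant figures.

Trapezoidal AUC_0→8.75 (IV):
  [0→2]: (99.09+53.20)/2 × 2 = 152.29
  [2→3.5]: (53.20+33.37)/2 × 1.5 = 64.9275
  [3.5→5.5]: (33.37+17.91)/2 × 2 = 51.28
  [5.5→5.75]: (17.91+16.57)/2 × 0.25 = 4.31
  [5.75→8.75]: (16.57+6.52)/2 × 3 = 34.635
  Sum = 307.4425 mcg/mL·h
IV tail: 6.52/0.311 = 20.965; AUC_iv,0→∞ = 307.4425 + 20.965 = 328.4075 mcg/mL·h
Trapezoidal AUC_0→6 (oral tablet):
  [0→2]: (0.00+39.53)/2 × 2 = 39.53
  [2→2.25]: (39.53+38.69)/2 × 0.25 = 9.7775
  [2.25→3.25]: (38.69+32.61)/2 × 1 = 35.65
  [3.25→3.5]: (32.61+30.83)/2 × 0.25 = 7.93
  [3.5→4]: (30.83+27.28)/2 × 0.5 = 14.5275
  [4→6]: (27.28+15.57)/2 × 2 = 42.85
  Sum = 150.265 mcg/mL·h
oral tablet tail: 15.57/0.311 = 50.064; AUC_ev,0→∞ = 150.265 + 50.064 = 200.329 mcg/mL·h
F = (AUC_ev/D_ev)/(AUC_iv/D_iv) = (200.329/100)/(328.4075/25) = 2.00329/13.1363 = 0.1525

F = 0.15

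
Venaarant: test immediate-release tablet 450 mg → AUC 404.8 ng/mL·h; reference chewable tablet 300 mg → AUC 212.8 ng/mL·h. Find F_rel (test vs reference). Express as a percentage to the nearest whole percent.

F_rel = (AUC_test/D_test) / (AUC_ref/D_ref)
      = (404.8/450) / (212.8/300)
      = 0.899556 / 0.709333 = 1.2682 = 126.82%

F_rel = 127%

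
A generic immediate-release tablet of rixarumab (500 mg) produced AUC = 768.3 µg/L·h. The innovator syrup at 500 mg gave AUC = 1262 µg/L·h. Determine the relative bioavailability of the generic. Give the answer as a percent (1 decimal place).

F_rel = 60.9%

F_rel = (AUC_test/D_test) / (AUC_ref/D_ref)
      = (768.3/500) / (1262/500)
      = 1.5366 / 2.524 = 0.6088 = 60.88%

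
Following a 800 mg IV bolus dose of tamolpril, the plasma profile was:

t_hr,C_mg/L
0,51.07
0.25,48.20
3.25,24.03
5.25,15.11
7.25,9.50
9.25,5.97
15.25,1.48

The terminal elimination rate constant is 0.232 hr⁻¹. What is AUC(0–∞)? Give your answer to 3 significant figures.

AUC = 229 mg/L·hr

Trapezoidal AUC_0→15.25:
  [0→0.25]: (51.07+48.20)/2 × 0.25 = 12.40875
  [0.25→3.25]: (48.20+24.03)/2 × 3 = 108.345
  [3.25→5.25]: (24.03+15.11)/2 × 2 = 39.14
  [5.25→7.25]: (15.11+9.50)/2 × 2 = 24.61
  [7.25→9.25]: (9.50+5.97)/2 × 2 = 15.47
  [9.25→15.25]: (5.97+1.48)/2 × 6 = 22.35
  Sum = 222.32375 mg/L·hr
Extrapolated tail: C_last / k_e = 1.48 / 0.232 = 6.379
AUC_0→∞ = 222.32375 + 6.379 = 228.70275 mg/L·hr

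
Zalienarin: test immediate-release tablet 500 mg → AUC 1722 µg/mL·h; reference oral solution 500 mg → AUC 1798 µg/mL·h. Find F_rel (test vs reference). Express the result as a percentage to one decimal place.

F_rel = 95.8%

F_rel = (AUC_test/D_test) / (AUC_ref/D_ref)
      = (1722/500) / (1798/500)
      = 3.444 / 3.596 = 0.9577 = 95.77%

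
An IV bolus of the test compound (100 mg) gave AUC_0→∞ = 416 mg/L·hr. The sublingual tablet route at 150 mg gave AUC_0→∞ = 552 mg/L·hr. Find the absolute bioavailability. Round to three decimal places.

F = 0.885

F = (AUC_ev / D_ev) / (AUC_iv / D_iv)
  = (552/150) / (416/100)
  = 3.68 / 4.16 = 0.8846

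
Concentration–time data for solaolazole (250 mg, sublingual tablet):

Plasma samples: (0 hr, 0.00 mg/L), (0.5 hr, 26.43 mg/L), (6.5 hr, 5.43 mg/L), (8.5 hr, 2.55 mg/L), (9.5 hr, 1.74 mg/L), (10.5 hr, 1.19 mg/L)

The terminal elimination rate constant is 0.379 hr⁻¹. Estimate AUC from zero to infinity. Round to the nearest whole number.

AUC = 117 mg/L·hr

Trapezoidal AUC_0→10.5:
  [0→0.5]: (0.00+26.43)/2 × 0.5 = 6.6075
  [0.5→6.5]: (26.43+5.43)/2 × 6 = 95.58
  [6.5→8.5]: (5.43+2.55)/2 × 2 = 7.98
  [8.5→9.5]: (2.55+1.74)/2 × 1 = 2.145
  [9.5→10.5]: (1.74+1.19)/2 × 1 = 1.465
  Sum = 113.7775 mg/L·hr
Extrapolated tail: C_last / k_e = 1.19 / 0.379 = 3.140
AUC_0→∞ = 113.7775 + 3.140 = 116.9175 mg/L·hr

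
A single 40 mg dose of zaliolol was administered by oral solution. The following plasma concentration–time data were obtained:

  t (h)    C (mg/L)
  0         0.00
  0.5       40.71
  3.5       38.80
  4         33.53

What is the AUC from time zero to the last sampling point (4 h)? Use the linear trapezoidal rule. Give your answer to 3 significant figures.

AUC = 148 mg/L·h

Trapezoidal AUC_0→4:
  [0→0.5]: (0.00+40.71)/2 × 0.5 = 10.1775
  [0.5→3.5]: (40.71+38.80)/2 × 3 = 119.265
  [3.5→4]: (38.80+33.53)/2 × 0.5 = 18.0825
  Sum = 147.525 mg/L·h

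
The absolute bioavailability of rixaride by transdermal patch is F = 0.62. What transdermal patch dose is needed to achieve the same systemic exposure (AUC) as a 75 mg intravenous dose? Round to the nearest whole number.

D_transdermal = 121 mg

For equal systemic exposure: F × D_ev = D_iv
D_ev = D_iv / F = 75 / 0.62 = 120.968 mg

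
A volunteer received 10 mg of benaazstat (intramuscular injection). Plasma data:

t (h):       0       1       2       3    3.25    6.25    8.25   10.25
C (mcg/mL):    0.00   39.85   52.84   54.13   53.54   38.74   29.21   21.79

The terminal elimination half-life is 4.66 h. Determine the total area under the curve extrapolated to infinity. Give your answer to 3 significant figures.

Trapezoidal AUC_0→10.25:
  [0→1]: (0.00+39.85)/2 × 1 = 19.925
  [1→2]: (39.85+52.84)/2 × 1 = 46.345
  [2→3]: (52.84+54.13)/2 × 1 = 53.485
  [3→3.25]: (54.13+53.54)/2 × 0.25 = 13.45875
  [3.25→6.25]: (53.54+38.74)/2 × 3 = 138.42
  [6.25→8.25]: (38.74+29.21)/2 × 2 = 67.95
  [8.25→10.25]: (29.21+21.79)/2 × 2 = 51.0
  Sum = 390.58375 mcg/mL·h
k_e = ln2 / t½ = 0.693147 / 4.66 = 0.1487 h^-1
Extrapolated tail: C_last / k_e = 21.79 / 0.1487 = 146.537
AUC_0→∞ = 390.58375 + 146.537 = 537.12075 mcg/mL·h

AUC = 537 mcg/mL·h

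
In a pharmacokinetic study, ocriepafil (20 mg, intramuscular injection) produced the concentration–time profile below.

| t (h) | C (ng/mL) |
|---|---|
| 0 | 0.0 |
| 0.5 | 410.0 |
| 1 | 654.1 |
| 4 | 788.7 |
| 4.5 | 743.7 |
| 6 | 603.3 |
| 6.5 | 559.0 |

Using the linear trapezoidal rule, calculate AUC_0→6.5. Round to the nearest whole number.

Trapezoidal AUC_0→6.5:
  [0→0.5]: (0.0+410.0)/2 × 0.5 = 102.5
  [0.5→1]: (410.0+654.1)/2 × 0.5 = 266.025
  [1→4]: (654.1+788.7)/2 × 3 = 2164.2
  [4→4.5]: (788.7+743.7)/2 × 0.5 = 383.1
  [4.5→6]: (743.7+603.3)/2 × 1.5 = 1010.25
  [6→6.5]: (603.3+559.0)/2 × 0.5 = 290.575
  Sum = 4216.65 ng/mL·h

AUC = 4217 ng/mL·h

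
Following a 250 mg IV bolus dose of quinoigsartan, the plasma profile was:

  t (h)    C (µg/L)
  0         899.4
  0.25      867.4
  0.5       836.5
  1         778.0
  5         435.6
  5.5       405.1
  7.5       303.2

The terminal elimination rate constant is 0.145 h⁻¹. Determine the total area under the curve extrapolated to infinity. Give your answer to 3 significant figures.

Trapezoidal AUC_0→7.5:
  [0→0.25]: (899.4+867.4)/2 × 0.25 = 220.85
  [0.25→0.5]: (867.4+836.5)/2 × 0.25 = 212.9875
  [0.5→1]: (836.5+778.0)/2 × 0.5 = 403.625
  [1→5]: (778.0+435.6)/2 × 4 = 2427.2
  [5→5.5]: (435.6+405.1)/2 × 0.5 = 210.175
  [5.5→7.5]: (405.1+303.2)/2 × 2 = 708.3
  Sum = 4183.1375 µg/L·h
Extrapolated tail: C_last / k_e = 303.2 / 0.145 = 2091.034
AUC_0→∞ = 4183.1375 + 2091.034 = 6274.1715 µg/L·h

AUC = 6270 µg/L·h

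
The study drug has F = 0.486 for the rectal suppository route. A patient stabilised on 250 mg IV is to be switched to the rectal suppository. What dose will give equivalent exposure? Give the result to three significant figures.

D_rectal = 514 mg

For equal systemic exposure: F × D_ev = D_iv
D_ev = D_iv / F = 250 / 0.486 = 514.403 mg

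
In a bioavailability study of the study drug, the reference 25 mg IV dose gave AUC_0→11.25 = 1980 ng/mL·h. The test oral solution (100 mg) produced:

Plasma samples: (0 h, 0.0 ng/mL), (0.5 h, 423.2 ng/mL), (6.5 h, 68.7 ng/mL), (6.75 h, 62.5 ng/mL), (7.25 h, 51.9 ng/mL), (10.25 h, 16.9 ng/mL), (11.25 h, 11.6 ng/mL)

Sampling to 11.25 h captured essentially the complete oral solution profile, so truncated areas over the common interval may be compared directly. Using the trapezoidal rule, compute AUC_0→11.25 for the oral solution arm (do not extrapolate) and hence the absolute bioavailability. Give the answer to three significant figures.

F = 0.220

Trapezoidal AUC_0→11.25 (oral solution):
  [0→0.5]: (0.0+423.2)/2 × 0.5 = 105.8
  [0.5→6.5]: (423.2+68.7)/2 × 6 = 1475.7
  [6.5→6.75]: (68.7+62.5)/2 × 0.25 = 16.4
  [6.75→7.25]: (62.5+51.9)/2 × 0.5 = 28.6
  [7.25→10.25]: (51.9+16.9)/2 × 3 = 103.2
  [10.25→11.25]: (16.9+11.6)/2 × 1 = 14.25
  Sum = 1743.95 ng/mL·h
F = (AUC_ev/D_ev)/(AUC_iv/D_iv) = (1743.95/100)/(1980/25) = 17.4395/79.2 = 0.2202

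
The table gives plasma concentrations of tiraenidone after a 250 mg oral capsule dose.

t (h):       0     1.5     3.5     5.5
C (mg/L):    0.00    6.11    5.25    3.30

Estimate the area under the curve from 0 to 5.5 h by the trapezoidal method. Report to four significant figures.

Trapezoidal AUC_0→5.5:
  [0→1.5]: (0.00+6.11)/2 × 1.5 = 4.5825
  [1.5→3.5]: (6.11+5.25)/2 × 2 = 11.36
  [3.5→5.5]: (5.25+3.30)/2 × 2 = 8.55
  Sum = 24.4925 mg/L·h

AUC = 24.49 mg/L·h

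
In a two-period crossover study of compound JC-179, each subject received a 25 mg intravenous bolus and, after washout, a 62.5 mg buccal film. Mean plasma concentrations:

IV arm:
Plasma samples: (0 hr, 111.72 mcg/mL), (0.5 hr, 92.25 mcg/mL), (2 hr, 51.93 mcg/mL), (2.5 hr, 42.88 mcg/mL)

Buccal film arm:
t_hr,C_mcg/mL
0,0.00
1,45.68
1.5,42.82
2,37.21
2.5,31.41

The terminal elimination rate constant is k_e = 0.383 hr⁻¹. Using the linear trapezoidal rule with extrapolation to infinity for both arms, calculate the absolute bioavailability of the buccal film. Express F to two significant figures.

Trapezoidal AUC_0→2.5 (IV):
  [0→0.5]: (111.72+92.25)/2 × 0.5 = 50.9925
  [0.5→2]: (92.25+51.93)/2 × 1.5 = 108.135
  [2→2.5]: (51.93+42.88)/2 × 0.5 = 23.7025
  Sum = 182.83 mcg/mL·hr
IV tail: 42.88/0.383 = 111.958; AUC_iv,0→∞ = 182.83 + 111.958 = 294.788 mcg/mL·hr
Trapezoidal AUC_0→2.5 (buccal film):
  [0→1]: (0.00+45.68)/2 × 1 = 22.84
  [1→1.5]: (45.68+42.82)/2 × 0.5 = 22.125
  [1.5→2]: (42.82+37.21)/2 × 0.5 = 20.0075
  [2→2.5]: (37.21+31.41)/2 × 0.5 = 17.155
  Sum = 82.1275 mcg/mL·hr
buccal film tail: 31.41/0.383 = 82.010; AUC_ev,0→∞ = 82.1275 + 82.010 = 164.1375 mcg/mL·hr
F = (AUC_ev/D_ev)/(AUC_iv/D_iv) = (164.1375/62.5)/(294.788/25) = 2.6262/11.79152 = 0.2227

F = 0.22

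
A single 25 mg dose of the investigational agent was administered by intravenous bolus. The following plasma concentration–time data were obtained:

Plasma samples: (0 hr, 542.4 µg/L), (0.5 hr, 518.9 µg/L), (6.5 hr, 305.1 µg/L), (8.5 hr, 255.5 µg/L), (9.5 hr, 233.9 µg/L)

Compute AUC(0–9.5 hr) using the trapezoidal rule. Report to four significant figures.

Trapezoidal AUC_0→9.5:
  [0→0.5]: (542.4+518.9)/2 × 0.5 = 265.325
  [0.5→6.5]: (518.9+305.1)/2 × 6 = 2472.0
  [6.5→8.5]: (305.1+255.5)/2 × 2 = 560.6
  [8.5→9.5]: (255.5+233.9)/2 × 1 = 244.7
  Sum = 3542.625 µg/L·hr

AUC = 3543 µg/L·hr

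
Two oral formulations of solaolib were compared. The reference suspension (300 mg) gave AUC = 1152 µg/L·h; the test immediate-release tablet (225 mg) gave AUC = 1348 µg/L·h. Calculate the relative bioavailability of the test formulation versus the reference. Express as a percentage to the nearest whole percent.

F_rel = (AUC_test/D_test) / (AUC_ref/D_ref)
      = (1348/225) / (1152/300)
      = 5.99111 / 3.84 = 1.5602 = 156.02%

F_rel = 156%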